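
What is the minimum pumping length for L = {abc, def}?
p = 4

For a finite language L, the pumping lemma holds vacuously if p > max|s| for s ∈ L.

The longest string in L = {abc, def} has length 3.
If p = 4, then no string s ∈ L has |s| ≥ p, so the condition is vacuously true.

The minimum pumping length is p = 4.

Why no smaller p works: for any p ≤ 3, the longest string s ∈ L has |s| = 3 ≥ p, so it would
have to be pumpable; but pumping up (i = 2, 3, ...) produces ever longer strings, which cannot all lie in the
finite language L. So the pumping property fails for every p ≤ 3.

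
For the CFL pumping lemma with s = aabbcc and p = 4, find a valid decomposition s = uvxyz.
u='a', v='a', x='bb', y='c', z='c'

For s = aabbcc with pumping length p = 4:

One valid decomposition:
- u = 'a'
- v = 'a'
- x = 'bb'
- y = 'c'
- z = 'c'

Verification:
- uvxyz = 'a' + 'a' + 'bb' + 'c' + 'c' = aabbcc ✓
- |vxy| = |'abbc'| = 4 ≤ 4 ✓
- |vy| = |'ac'| = 2 > 0 ✓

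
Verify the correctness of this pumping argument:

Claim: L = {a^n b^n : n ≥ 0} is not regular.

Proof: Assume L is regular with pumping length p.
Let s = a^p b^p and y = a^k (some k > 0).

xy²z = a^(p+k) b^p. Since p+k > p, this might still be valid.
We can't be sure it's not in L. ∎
The proof is INCORRECT.

Error: The conclusion is wrong.
xy²z = a^(p+k) b^p is definitely NOT in L because the number of a's (p+k) ≠ number of b's (p).
The proof incorrectly doubts what is actually a valid contradiction.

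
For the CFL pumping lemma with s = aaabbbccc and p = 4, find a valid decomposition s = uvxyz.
u='aa', v='a', x='bb', y='b', z='ccc'

For s = aaabbbccc with pumping length p = 4:

One valid decomposition:
- u = 'aa'
- v = 'a'
- x = 'bb'
- y = 'b'
- z = 'ccc'

Verification:
- uvxyz = 'aa' + 'a' + 'bb' + 'b' + 'ccc' = aaabbbccc ✓
- |vxy| = |'abbb'| = 4 ≤ 4 ✓
- |vy| = |'ab'| = 2 > 0 ✓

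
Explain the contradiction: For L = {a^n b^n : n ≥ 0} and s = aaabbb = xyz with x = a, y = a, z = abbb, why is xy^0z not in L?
xy⁰z = aabbb ∉ L

Pumping with i = 0 replaces y = a by y⁰ = ε:
- Original: s = xyz = aaabbb; aaabbb = a^3 b^3 has equal counts (3 = 3), so it is in L
- Pumped: xy⁰z = a · ε · abbb = aabbb
- aabbb has 2 a's and 3 b's; 2 ≠ 3, so it is not in L

The pumping lemma would require xy⁰z ∈ L, so this decomposition yields a contradiction.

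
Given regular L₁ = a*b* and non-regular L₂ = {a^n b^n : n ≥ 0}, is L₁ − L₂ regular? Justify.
No — L₁ − L₂ is not regular.

a*b* − {a^n b^n} = {a^n b^m : n ≠ m}. If this were regular, then its complement intersected with a*b*, namely {a^n b^n : n ≥ 0}, would be regular too (closure under complement and intersection) — contradiction. So L₁ − L₂ is not regular.

Note that the bare facts "L₁ regular, L₂ non-regular" do not settle the question by themselves: the closure of regular languages under ∪, ∩, complement and difference applies only when BOTH operands are regular. With a non-regular operand the result can come out regular or non-regular depending on the specific languages, so one has to work out L₁ − L₂ for this particular pair, as above.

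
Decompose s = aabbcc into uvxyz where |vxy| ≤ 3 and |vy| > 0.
u='aa', v='b', x='b', y='c', z='c'

For s = aabbcc with pumping length p = 3:

One valid decomposition:
- u = 'aa'
- v = 'b'
- x = 'b'
- y = 'c'
- z = 'c'

Verification:
- uvxyz = 'aa' + 'b' + 'b' + 'c' + 'c' = aabbcc ✓
- |vxy| = |'bbc'| = 3 ≤ 3 ✓
- |vy| = |'bc'| = 2 > 0 ✓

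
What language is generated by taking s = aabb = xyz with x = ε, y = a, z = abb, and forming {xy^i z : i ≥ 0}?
{xy^i z : i ≥ 0} = {a^(i+1) b^2 : i ≥ 0} = {abb, aabb, aaabb, ...}

With x = ε, y = a, z = abb: Starting with aabb and pumping the first 'a' (z = abb keeps the second 'a'), we get strings with i+1 a's followed by 2 b's for i = 0, 1, 2, ...; note bb is not produced because z always contributes one a.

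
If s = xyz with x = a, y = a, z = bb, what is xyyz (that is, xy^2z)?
aaabb

Given x = 'a', y = 'a', z = 'bb' and i = 2:

xy^2z = x + y·y·...·y (2 times) + z
       = 'a' + 'a'^2 + 'bb'
       = 'a' + 'aa' + 'bb'
       = 'aaabb'

The pumped string is 'aaabb' with length 5.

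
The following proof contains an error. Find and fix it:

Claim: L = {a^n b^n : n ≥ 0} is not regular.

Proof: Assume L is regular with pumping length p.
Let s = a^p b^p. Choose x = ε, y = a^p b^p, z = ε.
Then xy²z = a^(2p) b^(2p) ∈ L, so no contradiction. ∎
Error: The decomposition violates |xy| ≤ p. With y = a^p b^p, |xy| = |y| = 2p > p. (The proof also miscomputes xy²z, which would be a^p b^p a^p b^p rather than a^(2p) b^(2p), and it wrongly treats one harmless decomposition as settling the matter — the prover does not get to choose the decomposition.)

Correction: The pumping lemma requires |xy| ≤ p, and the argument must handle every decomposition satisfying |xy| ≤ p, |y| ≥ 1. Since s starts with p a's, any such y consists only of a's, say y = a^k with k ≥ 1. Then xy²z = a^(p+k) b^p has unequal numbers of a's and b's, so xy²z ∉ L — the required contradiction.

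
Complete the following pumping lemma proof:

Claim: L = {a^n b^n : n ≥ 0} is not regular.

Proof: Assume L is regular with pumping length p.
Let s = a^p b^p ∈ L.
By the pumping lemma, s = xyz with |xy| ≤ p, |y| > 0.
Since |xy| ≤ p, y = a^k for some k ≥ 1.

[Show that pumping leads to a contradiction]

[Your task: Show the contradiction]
Consider xy²z = a^(p+k) b^p.

Since k ≥ 1, we have p + k > p.
So xy²z has more a's than b's: (p+k) a's vs p b's.
This means xy²z ∉ L because a^n b^n requires equal counts.

This contradicts the pumping lemma which states xy²z ∈ L.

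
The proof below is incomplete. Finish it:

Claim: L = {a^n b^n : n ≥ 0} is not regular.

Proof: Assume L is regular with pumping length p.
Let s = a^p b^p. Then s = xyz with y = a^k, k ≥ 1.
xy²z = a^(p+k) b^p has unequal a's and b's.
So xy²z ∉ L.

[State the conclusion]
This contradicts the pumping lemma for regular languages,
which guarantees xy^i z ∈ L for all i ≥ 0.

Since our assumption that L is regular leads to a contradiction,
we conclude that L = {a^n b^n : n ≥ 0} is NOT regular. ∎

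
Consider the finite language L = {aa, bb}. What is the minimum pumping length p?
p = 3

For a finite language L, the pumping lemma holds vacuously if p > max|s| for s ∈ L.

The longest string in L = {aa, bb} has length 2.
If p = 3, then no string s ∈ L has |s| ≥ p, so the condition is vacuously true.

The minimum pumping length is p = 3.

Why no smaller p works: for any p ≤ 2, the longest string s ∈ L has |s| = 2 ≥ p, so it would
have to be pumpable; but pumping up (i = 2, 3, ...) produces ever longer strings, which cannot all lie in the
finite language L. So the pumping property fails for every p ≤ 2.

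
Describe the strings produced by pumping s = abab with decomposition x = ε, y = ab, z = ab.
{xy^i z : i ≥ 0} = {(ab)^(i+1) : i ≥ 0} = {ab, abab, ababab, ...}

With x = ε, y = ab, z = ab: Pumping 'ab' gives strings of alternating a's and b's.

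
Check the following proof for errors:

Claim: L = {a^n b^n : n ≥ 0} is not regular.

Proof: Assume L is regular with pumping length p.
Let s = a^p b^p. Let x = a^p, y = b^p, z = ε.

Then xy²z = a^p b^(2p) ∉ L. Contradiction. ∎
The proof is INCORRECT.

Error: The decomposition violates |xy| ≤ p.
With x = a^p and y = b^p, we have |xy| = 2p > p.
The pumping lemma requires |xy| ≤ p, so y must be within the first p characters.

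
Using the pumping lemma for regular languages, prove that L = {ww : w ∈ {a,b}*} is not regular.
Assume for contradiction that L is regular, and let p ≥ 1 be the pumping length given by the pumping lemma.
Choose s = a^p b a^p b. Then s ∈ L (take w = a^p b) and |s| = 2p + 2 ≥ p.
By the pumping lemma, s = xyz for some x, y, z with |xy| ≤ p, |y| ≥ 1, and xy^i z ∈ L for every i ≥ 0.
Since |xy| ≤ p and the first p symbols of s are all a's, y = a^k for some k with 1 ≤ k ≤ p.

Take i = 2: t = xy²z = a^(p + k) b a^p b.
Suppose t = uu for some string u. The string t contains exactly two b's and ends in b, so u contains exactly one b and ends in b; hence u = a^j b for some j, and uu = a^j b a^j b. Comparing with t = a^(p + k) b a^p b forces j = p + k (first block) and j = p (second block), which is impossible since k ≥ 1. So t ∉ L.

This contradicts the pumping lemma, which requires xy^i z ∈ L for all i ≥ 0.
Hence L = {ww : w ∈ {a,b}*} is not regular. ∎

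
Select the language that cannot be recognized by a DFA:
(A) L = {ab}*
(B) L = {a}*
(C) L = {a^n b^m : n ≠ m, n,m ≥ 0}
(C) {a^n b^m : n ≠ m, n,m ≥ 0}

(C) L = {a^n b^m : n ≠ m, n,m ≥ 0} is NOT regular.

The pumping lemma can be used to prove this:
After pumping a's, we can make n = m

The other languages are regular because they can be recognized by finite automata.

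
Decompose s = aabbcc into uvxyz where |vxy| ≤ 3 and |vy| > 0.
u='aa', v='b', x='b', y='c', z='c'

For s = aabbcc with pumping length p = 3:

One valid decomposition:
- u = 'aa'
- v = 'b'
- x = 'b'
- y = 'c'
- z = 'c'

Verification:
- uvxyz = 'aa' + 'b' + 'b' + 'c' + 'c' = aabbcc ✓
- |vxy| = |'bbc'| = 3 ≤ 3 ✓
- |vy| = |'bc'| = 2 > 0 ✓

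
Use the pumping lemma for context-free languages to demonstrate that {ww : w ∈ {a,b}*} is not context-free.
Assume for contradiction that L is context-free, and let p ≥ 1 be the pumping length given by the pumping lemma for CFLs.
Choose s = a^p b^p a^p b^p. Then s ∈ L (take w = a^p b^p) and |s| = 4p ≥ p.
By the CFL pumping lemma, s = uvxyz for some u, v, x, y, z with |vxy| ≤ p, |vy| ≥ 1, and uv^i xy^i z ∈ L for every i ≥ 0.

Write s as four blocks A₁ B₁ A₂ B₂ with A₁ = A₂ = a^p and B₁ = B₂ = b^p. Since |vxy| ≤ p, the window vxy lies inside at most two adjacent blocks. Take i = 0 and let t = uxz, so |t| = 4p − |vy| with 1 ≤ |vy| ≤ p. If |t| is odd, t ∉ L immediately, so assume |vy| is even (hence |vy| ≥ 2) and |t|/2 = 2p − |vy|/2, which satisfies p ≤ |t|/2 ≤ 2p − 1.

Case 1 (vxy inside A₁B₁): t = a^(p−j) b^(p−l) a^p b^p with j + l = |vy|. The second half of t has length < 2p, so it is a suffix of the trailing a^p b^p and ends in b; the first half is a^(p−j) b^(p−l) a^((j+l)/2), which ends in a because (j+l)/2 ≥ 1. The halves differ, so t ∉ L.

Case 2 (vxy inside B₁A₂, straddling the middle): t = a^p b^(p−j) a^(p−l) b^p with j + l = |vy|. If t = ww, then w is a prefix of t of length ≥ p, so w begins with a^p; and w is a suffix of t of length ≥ p, so w ends with b^p. That forces |w| ≥ 2p, contradicting |w| = |t|/2 ≤ 2p − 1. So t ∉ L.

Case 3 (vxy inside A₂B₂): t = a^p b^p a^(p−j) b^(p−l) with j + l = |vy|. The first half of t is a prefix of a^p b^p, so it begins with a; the second half is b^((j+l)/2) a^(p−j) b^(p−l), which begins with b. The halves differ, so t ∉ L.

In every case uv⁰xy⁰z = uxz ∉ L.

This contradicts the CFL pumping lemma, which requires uv^i xy^i z ∈ L for all i ≥ 0.
Hence L = {ww : w ∈ {a,b}*} is not context-free. ∎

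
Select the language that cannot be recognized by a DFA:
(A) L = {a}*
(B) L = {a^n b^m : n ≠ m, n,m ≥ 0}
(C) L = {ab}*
(B) {a^n b^m : n ≠ m, n,m ≥ 0}

(B) L = {a^n b^m : n ≠ m, n,m ≥ 0} is NOT regular.

The pumping lemma can be used to prove this:
After pumping a's, we can make n = m

The other languages are regular because they can be recognized by finite automata.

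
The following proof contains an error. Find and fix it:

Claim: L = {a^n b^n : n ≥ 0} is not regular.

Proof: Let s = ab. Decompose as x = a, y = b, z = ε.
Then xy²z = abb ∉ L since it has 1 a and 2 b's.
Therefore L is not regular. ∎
Error: The string s = ab might be shorter than the pumping length p.

Correction: Choose s = a^p b^p to ensure |s| ≥ p. Also, the decomposition is wrong: with |xy| ≤ p, y cannot include b's when s starts with p a's.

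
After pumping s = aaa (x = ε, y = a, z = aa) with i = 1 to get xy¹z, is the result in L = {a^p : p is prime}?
Yes

xy¹z = ε · a · aa = aaa.
aaa has length 3, which is prime, so it is in L.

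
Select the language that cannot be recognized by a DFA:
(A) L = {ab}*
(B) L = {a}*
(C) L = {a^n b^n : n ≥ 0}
(C) {a^n b^n : n ≥ 0}

(C) L = {a^n b^n : n ≥ 0} is NOT regular.

The pumping lemma can be used to prove this:
After pumping, the number of a's and b's become unequal

The other languages are regular because they can be recognized by finite automata.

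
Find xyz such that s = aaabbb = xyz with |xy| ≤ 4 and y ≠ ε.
x = '', y = 'aaab', z = 'bb'

For s = aaabbb and p = 4, one valid decomposition is:
- x = '' (length 0)
- y = 'aaab' (length 4)
- z = 'bb' (length 2)

Verification:
- xyz = '' + 'aaab' + 'bb' = aaabbb ✓
- |xy| = 4 ≤ 4 ✓
- |y| = 4 > 0 ✓

All pumping lemma constraints are satisfied.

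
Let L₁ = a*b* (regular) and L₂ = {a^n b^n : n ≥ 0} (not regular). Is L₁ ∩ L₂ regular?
No — L₁ ∩ L₂ is not regular.

Every string a^n b^n already lies in a*b*, so L₁ ∩ L₂ = {a^n b^n : n ≥ 0} = L₂ itself, which is the standard non-regular language (pump s = a^p b^p).

Note that the bare facts "L₁ regular, L₂ non-regular" do not settle the question by themselves: the closure of regular languages under ∪, ∩, complement and difference applies only when BOTH operands are regular. With a non-regular operand the result can come out regular or non-regular depending on the specific languages, so one has to work out L₁ ∩ L₂ for this particular pair, as above.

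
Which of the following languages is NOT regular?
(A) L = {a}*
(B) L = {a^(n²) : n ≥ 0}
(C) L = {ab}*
(B) {a^(n²) : n ≥ 0}

(B) L = {a^(n²) : n ≥ 0} is NOT regular.

The pumping lemma can be used to prove this:
After pumping, length is no longer a perfect square

The other languages are regular because they can be recognized by finite automata.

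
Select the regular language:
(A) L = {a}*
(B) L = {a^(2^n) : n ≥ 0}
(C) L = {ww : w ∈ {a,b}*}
(A) {a}*

(A) L = {a}* is regular.

This can be recognized by a finite automaton (DFA/NFA).
Regular expressions like {a}* define regular languages.

The other choices are not regular:
- {a^(2^n) : n ≥ 0}: After pumping, length is no longer a power of 2
- {ww : w ∈ {a,b}*}: After pumping, the two halves no longer match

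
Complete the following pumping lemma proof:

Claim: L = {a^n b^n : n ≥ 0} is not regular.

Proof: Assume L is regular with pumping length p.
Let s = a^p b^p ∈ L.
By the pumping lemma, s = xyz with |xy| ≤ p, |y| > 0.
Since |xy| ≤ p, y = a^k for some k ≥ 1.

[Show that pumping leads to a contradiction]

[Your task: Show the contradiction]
Consider xy²z = a^(p+k) b^p.

Since k ≥ 1, we have p + k > p.
So xy²z has more a's than b's: (p+k) a's vs p b's.
This means xy²z ∉ L because a^n b^n requires equal counts.

This contradicts the pumping lemma which states xy²z ∈ L.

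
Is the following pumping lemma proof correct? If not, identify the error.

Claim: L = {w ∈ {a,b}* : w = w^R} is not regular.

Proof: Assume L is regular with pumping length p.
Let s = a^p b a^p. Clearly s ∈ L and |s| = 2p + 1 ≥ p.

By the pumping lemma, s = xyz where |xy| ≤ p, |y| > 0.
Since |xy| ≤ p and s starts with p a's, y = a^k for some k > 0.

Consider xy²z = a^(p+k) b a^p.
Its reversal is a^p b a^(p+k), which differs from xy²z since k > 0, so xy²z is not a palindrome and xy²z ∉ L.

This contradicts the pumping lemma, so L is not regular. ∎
The proof is correct.

This proof is valid because:
1. s = a^p b a^p is in L and is chosen in terms of p, so |s| ≥ p holds for every p
2. The decomposition analysis is correct: |xy| ≤ p forces y to lie inside the leading a's
3. The contradiction is valid: a^(p+k) b a^p has more a's before the b than after it, so it is not a palindrome
4. The conclusion follows logically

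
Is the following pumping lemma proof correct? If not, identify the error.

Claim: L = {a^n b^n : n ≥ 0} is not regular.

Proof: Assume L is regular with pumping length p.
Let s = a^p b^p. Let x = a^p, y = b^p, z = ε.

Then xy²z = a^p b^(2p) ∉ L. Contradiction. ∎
The proof is INCORRECT.

Error: The decomposition violates |xy| ≤ p.
With x = a^p and y = b^p, we have |xy| = 2p > p.
The pumping lemma requires |xy| ≤ p, so y must be within the first p characters.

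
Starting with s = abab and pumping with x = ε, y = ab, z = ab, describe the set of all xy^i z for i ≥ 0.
{xy^i z : i ≥ 0} = {(ab)^(i+1) : i ≥ 0} = {ab, abab, ababab, ...}

With x = ε, y = ab, z = ab: Pumping 'ab' gives strings of alternating a's and b's.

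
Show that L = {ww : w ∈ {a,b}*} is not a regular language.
Assume for contradiction that L is regular, and let p ≥ 1 be the pumping length given by the pumping lemma.
Choose s = a^p b a^p b. Then s ∈ L (take w = a^p b) and |s| = 2p + 2 ≥ p.
By the pumping lemma, s = xyz for some x, y, z with |xy| ≤ p, |y| ≥ 1, and xy^i z ∈ L for every i ≥ 0.
Since |xy| ≤ p and the first p symbols of s are all a's, y = a^k for some k with 1 ≤ k ≤ p.

Take i = 2: t = xy²z = a^(p + k) b a^p b.
Suppose t = uu for some string u. The string t contains exactly two b's and ends in b, so u contains exactly one b and ends in b; hence u = a^j b for some j, and uu = a^j b a^j b. Comparing with t = a^(p + k) b a^p b forces j = p + k (first block) and j = p (second block), which is impossible since k ≥ 1. So t ∉ L.

This contradicts the pumping lemma, which requires xy^i z ∈ L for all i ≥ 0.
Hence L = {ww : w ∈ {a,b}*} is not regular. ∎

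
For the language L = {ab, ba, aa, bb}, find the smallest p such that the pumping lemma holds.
p = 3

For a finite language L, the pumping lemma holds vacuously if p > max|s| for s ∈ L.

The longest string in L = {ab, ba, aa, bb} has length 2.
If p = 3, then no string s ∈ L has |s| ≥ p, so the condition is vacuously true.

The minimum pumping length is p = 3.

Why no smaller p works: for any p ≤ 2, the longest string s ∈ L has |s| = 2 ≥ p, so it would
have to be pumpable; but pumping up (i = 2, 3, ...) produces ever longer strings, which cannot all lie in the
finite language L. So the pumping property fails for every p ≤ 2.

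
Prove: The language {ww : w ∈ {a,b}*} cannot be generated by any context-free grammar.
Assume for contradiction that L is context-free, and let p ≥ 1 be the pumping length given by the pumping lemma for CFLs.
Choose s = a^p b^p a^p b^p. Then s ∈ L (take w = a^p b^p) and |s| = 4p ≥ p.
By the CFL pumping lemma, s = uvxyz for some u, v, x, y, z with |vxy| ≤ p, |vy| ≥ 1, and uv^i xy^i z ∈ L for every i ≥ 0.

Write s as four blocks A₁ B₁ A₂ B₂ with A₁ = A₂ = a^p and B₁ = B₂ = b^p. Since |vxy| ≤ p, the window vxy lies inside at most two adjacent blocks. Take i = 0 and let t = uxz, so |t| = 4p − |vy| with 1 ≤ |vy| ≤ p. If |t| is odd, t ∉ L immediately, so assume |vy| is even (hence |vy| ≥ 2) and |t|/2 = 2p − |vy|/2, which satisfies p ≤ |t|/2 ≤ 2p − 1.

Case 1 (vxy inside A₁B₁): t = a^(p−j) b^(p−l) a^p b^p with j + l = |vy|. The second half of t has length < 2p, so it is a suffix of the trailing a^p b^p and ends in b; the first half is a^(p−j) b^(p−l) a^((j+l)/2), which ends in a because (j+l)/2 ≥ 1. The halves differ, so t ∉ L.

Case 2 (vxy inside B₁A₂, straddling the middle): t = a^p b^(p−j) a^(p−l) b^p with j + l = |vy|. If t = ww, then w is a prefix of t of length ≥ p, so w begins with a^p; and w is a suffix of t of length ≥ p, so w ends with b^p. That forces |w| ≥ 2p, contradicting |w| = |t|/2 ≤ 2p − 1. So t ∉ L.

Case 3 (vxy inside A₂B₂): t = a^p b^p a^(p−j) b^(p−l) with j + l = |vy|. The first half of t is a prefix of a^p b^p, so it begins with a; the second half is b^((j+l)/2) a^(p−j) b^(p−l), which begins with b. The halves differ, so t ∉ L.

In every case uv⁰xy⁰z = uxz ∉ L.

This contradicts the CFL pumping lemma, which requires uv^i xy^i z ∈ L for all i ≥ 0.
Hence L = {ww : w ∈ {a,b}*} is not context-free. ∎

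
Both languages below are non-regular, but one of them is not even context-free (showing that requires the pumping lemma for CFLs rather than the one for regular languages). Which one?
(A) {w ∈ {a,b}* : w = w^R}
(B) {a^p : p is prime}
(B) {a^p : p is prime}

(B) {a^p : p is prime} requires the CFL pumping lemma.

- {w ∈ {a,b}* : w = w^R} is context-free (but not regular)
  • Can be shown non-regular with the regular pumping lemma
  • After pumping, the string is no longer symmetric

- {a^p : p is prime} is NOT context-free
  • Requires the CFL pumping lemma to prove
  • The CFL pumping lemma also fails because prime gaps are unbounded

The CFL pumping lemma is "stronger" in that it can prove non-membership
in the larger class of context-free languages.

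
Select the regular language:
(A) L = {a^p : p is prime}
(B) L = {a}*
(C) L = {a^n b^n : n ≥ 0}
(B) {a}*

(B) L = {a}* is regular.

This can be recognized by a finite automaton (DFA/NFA).
Regular expressions like {a}* define regular languages.

The other choices are not regular:
- {a^p : p is prime}: After pumping, the length becomes composite
- {a^n b^n : n ≥ 0}: After pumping, the number of a's and b's become unequal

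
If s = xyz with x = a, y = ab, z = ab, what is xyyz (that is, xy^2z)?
aababab

Given x = 'a', y = 'ab', z = 'ab' and i = 2:

xy^2z = x + y·y·...·y (2 times) + z
       = 'a' + 'ab'^2 + 'ab'
       = 'a' + 'abab' + 'ab'
       = 'aababab'

The pumped string is 'aababab' with length 7.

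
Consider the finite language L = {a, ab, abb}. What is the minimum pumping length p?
p = 4

For a finite language L, the pumping lemma holds vacuously if p > max|s| for s ∈ L.

The longest string in L = {a, ab, abb} has length 3.
If p = 4, then no string s ∈ L has |s| ≥ p, so the condition is vacuously true.

The minimum pumping length is p = 4.

Why no smaller p works: for any p ≤ 3, the longest string s ∈ L has |s| = 3 ≥ p, so it would
have to be pumpable; but pumping up (i = 2, 3, ...) produces ever longer strings, which cannot all lie in the
finite language L. So the pumping property fails for every p ≤ 3.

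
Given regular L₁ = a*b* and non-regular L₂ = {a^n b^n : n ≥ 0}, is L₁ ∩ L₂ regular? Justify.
No — L₁ ∩ L₂ is not regular.

Every string a^n b^n already lies in a*b*, so L₁ ∩ L₂ = {a^n b^n : n ≥ 0} = L₂ itself, which is the standard non-regular language (pump s = a^p b^p).

Note that the bare facts "L₁ regular, L₂ non-regular" do not settle the question by themselves: the closure of regular languages under ∪, ∩, complement and difference applies only when BOTH operands are regular. With a non-regular operand the result can come out regular or non-regular depending on the specific languages, so one has to work out L₁ ∩ L₂ for this particular pair, as above.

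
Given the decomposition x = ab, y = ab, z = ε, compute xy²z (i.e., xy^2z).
ababab

Given x = 'ab', y = 'ab', z = '' and i = 2:

xy^2z = x + y·y·...·y (2 times) + z
       = 'ab' + 'ab'^2 + ''
       = 'ab' + 'abab' + ''
       = 'ababab'

The pumped string is 'ababab' with length 6.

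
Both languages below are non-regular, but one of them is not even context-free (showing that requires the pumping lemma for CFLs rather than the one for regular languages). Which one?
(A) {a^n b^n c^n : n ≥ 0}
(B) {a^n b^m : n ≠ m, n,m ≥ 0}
(A) {a^n b^n c^n : n ≥ 0}

(A) {a^n b^n c^n : n ≥ 0} requires the CFL pumping lemma.

- {a^n b^m : n ≠ m, n,m ≥ 0} is context-free (but not regular)
  • Can be shown non-regular with the regular pumping lemma
  • After pumping a's, we can make n = m

- {a^n b^n c^n : n ≥ 0} is NOT context-free
  • Requires the CFL pumping lemma to prove
  • Cannot maintain three equal counts simultaneously

The CFL pumping lemma is "stronger" in that it can prove non-membership
in the larger class of context-free languages.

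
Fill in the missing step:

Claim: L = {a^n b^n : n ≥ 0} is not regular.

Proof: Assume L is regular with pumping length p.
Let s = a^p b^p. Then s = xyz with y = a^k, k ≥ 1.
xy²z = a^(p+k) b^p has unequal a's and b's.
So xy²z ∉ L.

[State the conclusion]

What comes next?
This contradicts the pumping lemma for regular languages,
which guarantees xy^i z ∈ L for all i ≥ 0.

Since our assumption that L is regular leads to a contradiction,
we conclude that L = {a^n b^n : n ≥ 0} is NOT regular. ∎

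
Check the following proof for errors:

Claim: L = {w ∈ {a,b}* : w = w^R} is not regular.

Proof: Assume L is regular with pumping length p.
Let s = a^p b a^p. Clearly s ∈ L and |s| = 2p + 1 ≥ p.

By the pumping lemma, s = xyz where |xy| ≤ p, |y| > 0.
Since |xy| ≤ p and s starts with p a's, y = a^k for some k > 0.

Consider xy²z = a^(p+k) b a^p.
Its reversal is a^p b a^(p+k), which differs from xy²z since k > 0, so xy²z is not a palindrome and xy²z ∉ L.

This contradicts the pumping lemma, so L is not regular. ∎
The proof is correct.

This proof is valid because:
1. s = a^p b a^p is in L and is chosen in terms of p, so |s| ≥ p holds for every p
2. The decomposition analysis is correct: |xy| ≤ p forces y to lie inside the leading a's
3. The contradiction is valid: a^(p+k) b a^p has more a's before the b than after it, so it is not a palindrome
4. The conclusion follows logically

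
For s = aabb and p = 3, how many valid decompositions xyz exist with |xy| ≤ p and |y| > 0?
6

For s = 'aabb' with pumping length p = 3:

Constraints: |xy| ≤ 3, |y| > 0

Valid decompositions (|xy| ≤ p, |y| ≥ 1):
  • x='', y='a', z='abb'
  • x='a', y='a', z='bb'
  • x='', y='aa', z='bb'
  • x='aa', y='b', z='b'
  • x='a', y='ab', z='b'
  • x='', y='aab', z='b'

Total count: 6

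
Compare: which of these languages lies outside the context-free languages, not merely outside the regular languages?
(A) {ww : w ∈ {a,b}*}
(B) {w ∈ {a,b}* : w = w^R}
(A) {ww : w ∈ {a,b}*}

(A) {ww : w ∈ {a,b}*} requires the CFL pumping lemma.

- {w ∈ {a,b}* : w = w^R} is context-free (but not regular)
  • Can be shown non-regular with the regular pumping lemma
  • After pumping, the string is no longer symmetric

- {ww : w ∈ {a,b}*} is NOT context-free
  • Requires the CFL pumping lemma to prove
  • Cannot verify equality of two arbitrary substrings

The CFL pumping lemma is "stronger" in that it can prove non-membership
in the larger class of context-free languages.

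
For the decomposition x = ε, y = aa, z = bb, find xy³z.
aaaaaabb

Given x = '', y = 'aa', z = 'bb' and i = 3:

xy^3z = x + y·y·...·y (3 times) + z
       = '' + 'aa'^3 + 'bb'
       = '' + 'aaaaaa' + 'bb'
       = 'aaaaaabb'

The pumped string is 'aaaaaabb' with length 8.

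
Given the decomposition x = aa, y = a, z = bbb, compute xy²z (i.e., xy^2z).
aaaabbb

Given x = 'aa', y = 'a', z = 'bbb' and i = 2:

xy^2z = x + y·y·...·y (2 times) + z
       = 'aa' + 'a'^2 + 'bbb'
       = 'aa' + 'aa' + 'bbb'
       = 'aaaabbb'

The pumped string is 'aaaabbb' with length 7.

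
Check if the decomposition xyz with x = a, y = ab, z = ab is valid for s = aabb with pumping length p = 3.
Violated: xyz = s

The decomposition x = a, y = ab, z = ab for s = aabb with p = 3
violates the constraint: xyz = s

xyz = 'a' + 'ab' + 'ab' = 'aabab' ≠ 'aabb' = s. The decomposition doesn't reconstruct s.

Pumping lemma constraints:
1. xyz = s (decomposition is valid)
2. |xy| ≤ p
3. |y| > 0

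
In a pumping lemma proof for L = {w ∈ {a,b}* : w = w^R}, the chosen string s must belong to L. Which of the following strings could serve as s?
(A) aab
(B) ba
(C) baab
(C) baab

The pumping lemma is applied to a string s that lies in L, so first check membership of each option:
- (A) aab reversed is baa ≠ aab, so it is not a palindrome and is not in L ✗
- (B) ba reversed is ab ≠ ba, so it is not a palindrome and is not in L ✗
- (C) baab reversed is baab, the same string, so it is a palindrome and is in L ✓

Only (C) baab is in L, so it is the only candidate that could play the role of s.
(In a complete proof one picks s in terms of the pumping length p so that |s| ≥ p is guaranteed; a fixed string like baab illustrates the shape of such an s.)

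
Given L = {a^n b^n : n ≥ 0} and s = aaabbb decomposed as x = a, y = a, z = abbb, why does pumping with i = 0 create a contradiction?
xy⁰z = aabbb ∉ L

Pumping with i = 0 replaces y = a by y⁰ = ε:
- Original: s = xyz = aaabbb; aaabbb = a^3 b^3 has equal counts (3 = 3), so it is in L
- Pumped: xy⁰z = a · ε · abbb = aabbb
- aabbb has 2 a's and 3 b's; 2 ≠ 3, so it is not in L

The pumping lemma would require xy⁰z ∈ L, so this decomposition yields a contradiction.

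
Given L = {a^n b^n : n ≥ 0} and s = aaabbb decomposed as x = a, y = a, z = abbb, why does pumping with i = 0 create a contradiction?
xy⁰z = aabbb ∉ L

Pumping with i = 0 replaces y = a by y⁰ = ε:
- Original: s = xyz = aaabbb; aaabbb = a^3 b^3 has equal counts (3 = 3), so it is in L
- Pumped: xy⁰z = a · ε · abbb = aabbb
- aabbb has 2 a's and 3 b's; 2 ≠ 3, so it is not in L

The pumping lemma would require xy⁰z ∈ L, so this decomposition yields a contradiction.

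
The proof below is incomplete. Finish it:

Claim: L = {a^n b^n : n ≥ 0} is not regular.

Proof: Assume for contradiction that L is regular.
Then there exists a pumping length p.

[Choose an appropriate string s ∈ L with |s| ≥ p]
s = a^p b^p

This string is in L (has equal a's and b's) and has length 2p ≥ p.
Any decomposition xyz with |xy| ≤ p means y consists only of a's,
so pumping will unbalance the counts.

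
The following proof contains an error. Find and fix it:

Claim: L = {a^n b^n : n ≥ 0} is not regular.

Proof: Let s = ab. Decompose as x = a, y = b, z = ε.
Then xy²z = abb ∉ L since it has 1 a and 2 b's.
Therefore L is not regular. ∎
Error: The string s = ab might be shorter than the pumping length p.

Correction: Choose s = a^p b^p to ensure |s| ≥ p. Also, the decomposition is wrong: with |xy| ≤ p, y cannot include b's when s starts with p a's.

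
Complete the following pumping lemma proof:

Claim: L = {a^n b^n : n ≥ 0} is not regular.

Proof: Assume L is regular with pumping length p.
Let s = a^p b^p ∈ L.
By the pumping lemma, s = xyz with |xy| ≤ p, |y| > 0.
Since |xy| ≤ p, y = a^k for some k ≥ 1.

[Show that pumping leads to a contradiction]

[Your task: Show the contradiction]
Consider xy²z = a^(p+k) b^p.

Since k ≥ 1, we have p + k > p.
So xy²z has more a's than b's: (p+k) a's vs p b's.
This means xy²z ∉ L because a^n b^n requires equal counts.

This contradicts the pumping lemma which states xy²z ∈ L.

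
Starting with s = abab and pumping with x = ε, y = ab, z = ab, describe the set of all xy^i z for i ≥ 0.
{xy^i z : i ≥ 0} = {(ab)^(i+1) : i ≥ 0} = {ab, abab, ababab, ...}

With x = ε, y = ab, z = ab: Pumping 'ab' gives strings of alternating a's and b's.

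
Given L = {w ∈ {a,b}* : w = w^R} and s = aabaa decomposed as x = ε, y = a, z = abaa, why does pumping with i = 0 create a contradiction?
xy⁰z = abaa ∉ L

Pumping with i = 0 replaces y = a by y⁰ = ε:
- Original: s = xyz = aabaa; aabaa reversed is aabaa, the same string, so it is a palindrome and is in L
- Pumped: xy⁰z = ε · ε · abaa = abaa
- abaa reversed is aaba ≠ abaa, so it is not a palindrome and is not in L

The pumping lemma would require xy⁰z ∈ L, so this decomposition yields a contradiction.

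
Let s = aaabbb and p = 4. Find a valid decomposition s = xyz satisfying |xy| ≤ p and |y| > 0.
x = '', y = 'aa', z = 'abbb'

For s = aaabbb and p = 4, one valid decomposition is:
- x = '' (length 0)
- y = 'aa' (length 2)
- z = 'abbb' (length 4)

Verification:
- xyz = '' + 'aa' + 'abbb' = aaabbb ✓
- |xy| = 2 ≤ 4 ✓
- |y| = 2 > 0 ✓

All pumping lemma constraints are satisfied.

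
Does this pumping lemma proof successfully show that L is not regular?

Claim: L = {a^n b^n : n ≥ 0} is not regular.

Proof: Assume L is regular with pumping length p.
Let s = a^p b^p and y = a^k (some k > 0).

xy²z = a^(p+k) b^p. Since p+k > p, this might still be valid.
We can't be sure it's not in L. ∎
The proof is INCORRECT.

Error: The conclusion is wrong.
xy²z = a^(p+k) b^p is definitely NOT in L because the number of a's (p+k) ≠ number of b's (p).
The proof incorrectly doubts what is actually a valid contradiction.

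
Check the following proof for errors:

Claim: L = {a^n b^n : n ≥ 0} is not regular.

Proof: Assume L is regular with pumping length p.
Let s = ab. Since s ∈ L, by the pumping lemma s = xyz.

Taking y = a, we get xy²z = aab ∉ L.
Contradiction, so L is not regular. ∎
The proof is INCORRECT.

Error: The string s = ab may be shorter than p.
The pumping lemma only applies to strings with |s| ≥ p, and p is not under our control.
We must choose s in terms of p, e.g. s = a^p b^p, to ensure |s| ≥ p.
(The proof also fixes one particular y; a valid argument must handle every decomposition with |xy| ≤ p and |y| ≥ 1 — for s = a^p b^p this forces y = a^k, and then xy²z = a^(p+k) b^p ∉ L.)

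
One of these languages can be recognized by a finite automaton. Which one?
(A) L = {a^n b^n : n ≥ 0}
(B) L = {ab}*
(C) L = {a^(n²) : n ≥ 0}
(B) {ab}*

(B) L = {ab}* is regular.

This can be recognized by a finite automaton (DFA/NFA).
Regular expressions like {ab}* define regular languages.

The other choices are not regular:
- {a^(n²) : n ≥ 0}: After pumping, length is no longer a perfect square
- {a^n b^n : n ≥ 0}: After pumping, the number of a's and b's become unequal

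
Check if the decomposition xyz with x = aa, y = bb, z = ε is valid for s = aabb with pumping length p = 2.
Violated: |xy| ≤ p

The decomposition x = aa, y = bb, z = ε for s = aabb with p = 2
violates the constraint: |xy| ≤ p

|xy| = |aabb| = 4 > 2 = p. The decomposition puts too many characters in xy.

Pumping lemma constraints:
1. xyz = s (decomposition is valid)
2. |xy| ≤ p
3. |y| > 0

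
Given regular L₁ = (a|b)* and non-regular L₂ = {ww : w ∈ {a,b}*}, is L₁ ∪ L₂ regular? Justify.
Yes — L₁ ∪ L₂ is regular.

{ww} ⊆ (a|b)*, so L₁ ∪ L₂ = (a|b)*, which is regular.

Note that the bare facts "L₁ regular, L₂ non-regular" do not settle the question by themselves: the closure of regular languages under ∪, ∩, complement and difference applies only when BOTH operands are regular. With a non-regular operand the result can come out regular or non-regular depending on the specific languages, so one has to work out L₁ ∪ L₂ for this particular pair, as above.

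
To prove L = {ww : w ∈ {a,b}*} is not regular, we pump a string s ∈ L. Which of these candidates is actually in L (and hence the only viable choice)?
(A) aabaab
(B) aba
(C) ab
(A) aabaab

The pumping lemma is applied to a string s that lies in L, so first check membership of each option:
- (A) aabaab splits into halves aab · aab, which are equal, so it is in L (w = aab) ✓
- (B) aba has odd length 3, so it cannot be written as ww and is not in L ✗
- (C) ab has length 2; its halves are a and b, which differ, so it is not in L ✗

Only (A) aabaab is in L, so it is the only candidate that could play the role of s.
(In a complete proof one picks s in terms of the pumping length p so that |s| ≥ p is guaranteed; a fixed string like aabaab illustrates the shape of such an s.)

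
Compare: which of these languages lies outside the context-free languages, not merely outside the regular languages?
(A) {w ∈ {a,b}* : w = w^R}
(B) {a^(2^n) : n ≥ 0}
(B) {a^(2^n) : n ≥ 0}

(B) {a^(2^n) : n ≥ 0} requires the CFL pumping lemma.

- {w ∈ {a,b}* : w = w^R} is context-free (but not regular)
  • Can be shown non-regular with the regular pumping lemma
  • After pumping, the string is no longer symmetric

- {a^(2^n) : n ≥ 0} is NOT context-free
  • Requires the CFL pumping lemma to prove
  • Gaps between powers of 2 grow exponentially

The CFL pumping lemma is "stronger" in that it can prove non-membership
in the larger class of context-free languages.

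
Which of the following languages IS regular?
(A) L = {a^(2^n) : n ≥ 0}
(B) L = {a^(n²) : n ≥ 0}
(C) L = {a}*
(C) {a}*

(C) L = {a}* is regular.

This can be recognized by a finite automaton (DFA/NFA).
Regular expressions like {a}* define regular languages.

The other choices are not regular:
- {a^(n²) : n ≥ 0}: After pumping, length is no longer a perfect square
- {a^(2^n) : n ≥ 0}: After pumping, length is no longer a power of 2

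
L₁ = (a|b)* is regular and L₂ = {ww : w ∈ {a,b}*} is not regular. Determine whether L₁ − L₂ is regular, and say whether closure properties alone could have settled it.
No — L₁ − L₂ is not regular.

L₁ − L₂ is the complement of {ww} within {a,b}*. If it were regular, its complement {ww} would be regular as well (regular languages are closed under complement) — contradiction. So L₁ − L₂ is not regular.

Note that the bare facts "L₁ regular, L₂ non-regular" do not settle the question by themselves: the closure of regular languages under ∪, ∩, complement and difference applies only when BOTH operands are regular. With a non-regular operand the result can come out regular or non-regular depending on the specific languages, so one has to work out L₁ − L₂ for this particular pair, as above.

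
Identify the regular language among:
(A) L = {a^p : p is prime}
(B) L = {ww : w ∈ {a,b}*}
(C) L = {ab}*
(C) {ab}*

(C) L = {ab}* is regular.

This can be recognized by a finite automaton (DFA/NFA).
Regular expressions like {ab}* define regular languages.

The other choices are not regular:
- {ww : w ∈ {a,b}*}: After pumping, the two halves no longer match
- {a^p : p is prime}: After pumping, the length becomes composite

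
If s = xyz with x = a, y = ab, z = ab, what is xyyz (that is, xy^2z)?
aababab

Given x = 'a', y = 'ab', z = 'ab' and i = 2:

xy^2z = x + y·y·...·y (2 times) + z
       = 'a' + 'ab'^2 + 'ab'
       = 'a' + 'abab' + 'ab'
       = 'aababab'

The pumped string is 'aababab' with length 7.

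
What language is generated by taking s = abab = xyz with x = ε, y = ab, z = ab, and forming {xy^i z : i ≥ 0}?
{xy^i z : i ≥ 0} = {(ab)^(i+1) : i ≥ 0} = {ab, abab, ababab, ...}

With x = ε, y = ab, z = ab: Pumping 'ab' gives strings of alternating a's and b's.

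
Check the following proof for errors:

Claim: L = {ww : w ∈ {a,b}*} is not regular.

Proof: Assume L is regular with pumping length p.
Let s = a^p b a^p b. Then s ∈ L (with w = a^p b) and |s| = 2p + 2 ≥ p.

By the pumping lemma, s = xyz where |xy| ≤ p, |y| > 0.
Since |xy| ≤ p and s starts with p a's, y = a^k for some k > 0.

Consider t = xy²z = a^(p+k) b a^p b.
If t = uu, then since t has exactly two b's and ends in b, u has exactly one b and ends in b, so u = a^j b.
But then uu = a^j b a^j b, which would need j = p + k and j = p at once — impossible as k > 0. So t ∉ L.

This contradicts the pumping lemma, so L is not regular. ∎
The proof is correct.

This proof is valid because:
1. s = a^p b a^p b is in L and is chosen in terms of p, so |s| ≥ p holds for every p
2. The decomposition analysis is correct: |xy| ≤ p forces y to lie inside the leading a's
3. The contradiction is valid: the argument shows a^(p+k) b a^p b cannot be split into two equal halves
4. The conclusion follows logically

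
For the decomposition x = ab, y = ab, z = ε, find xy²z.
ababab

Given x = 'ab', y = 'ab', z = '' and i = 2:

xy^2z = x + y·y·...·y (2 times) + z
       = 'ab' + 'ab'^2 + ''
       = 'ab' + 'abab' + ''
       = 'ababab'

The pumped string is 'ababab' with length 6.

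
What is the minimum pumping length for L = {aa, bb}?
p = 3

For a finite language L, the pumping lemma holds vacuously if p > max|s| for s ∈ L.

The longest string in L = {aa, bb} has length 2.
If p = 3, then no string s ∈ L has |s| ≥ p, so the condition is vacuously true.

The minimum pumping length is p = 3.

Why no smaller p works: for any p ≤ 2, the longest string s ∈ L has |s| = 2 ≥ p, so it would
have to be pumpable; but pumping up (i = 2, 3, ...) produces ever longer strings, which cannot all lie in the
finite language L. So the pumping property fails for every p ≤ 2.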